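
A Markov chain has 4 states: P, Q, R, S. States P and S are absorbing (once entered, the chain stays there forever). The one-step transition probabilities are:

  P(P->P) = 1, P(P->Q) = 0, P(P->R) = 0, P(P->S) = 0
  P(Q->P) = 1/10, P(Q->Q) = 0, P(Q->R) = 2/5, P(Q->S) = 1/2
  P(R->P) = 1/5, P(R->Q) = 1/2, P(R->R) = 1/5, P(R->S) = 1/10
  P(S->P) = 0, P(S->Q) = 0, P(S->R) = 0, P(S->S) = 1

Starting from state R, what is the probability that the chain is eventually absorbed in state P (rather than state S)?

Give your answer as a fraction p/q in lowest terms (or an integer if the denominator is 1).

Answer: 5/12

Derivation:
Let a_i = P(absorbed in P | start in state i).
Boundary conditions: a_P = 1, a_S = 0.
For each transient state i, a_i = sum_j P(i->j) * a_j:
  a_Q = 1/10*a_P + 0*a_Q + 2/5*a_R + 1/2*a_S
  a_R = 1/5*a_P + 1/2*a_Q + 1/5*a_R + 1/10*a_S

Substituting a_P = 1 and a_S = 0, rearrange to (I - Q) a = r where r[i] = P(i -> P):
  [1, -2/5] . (a_Q, a_R) = 1/10
  [-1/2, 4/5] . (a_Q, a_R) = 1/5

Solving yields:
  a_Q = 4/15
  a_R = 5/12

Starting state is R, so the absorption probability is a_R = 5/12.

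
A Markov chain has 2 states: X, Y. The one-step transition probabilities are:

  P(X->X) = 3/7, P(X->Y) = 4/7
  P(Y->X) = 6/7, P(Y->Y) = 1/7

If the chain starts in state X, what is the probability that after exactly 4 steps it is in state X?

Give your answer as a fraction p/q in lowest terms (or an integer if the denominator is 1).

Computing P^4 by repeated multiplication:
P^1 =
  X: [3/7, 4/7]
  Y: [6/7, 1/7]
P^2 =
  X: [33/49, 16/49]
  Y: [24/49, 25/49]
P^3 =
  X: [195/343, 148/343]
  Y: [222/343, 121/343]
P^4 =
  X: [1473/2401, 928/2401]
  Y: [1392/2401, 1009/2401]

(P^4)[X -> X] = 1473/2401

Answer: 1473/2401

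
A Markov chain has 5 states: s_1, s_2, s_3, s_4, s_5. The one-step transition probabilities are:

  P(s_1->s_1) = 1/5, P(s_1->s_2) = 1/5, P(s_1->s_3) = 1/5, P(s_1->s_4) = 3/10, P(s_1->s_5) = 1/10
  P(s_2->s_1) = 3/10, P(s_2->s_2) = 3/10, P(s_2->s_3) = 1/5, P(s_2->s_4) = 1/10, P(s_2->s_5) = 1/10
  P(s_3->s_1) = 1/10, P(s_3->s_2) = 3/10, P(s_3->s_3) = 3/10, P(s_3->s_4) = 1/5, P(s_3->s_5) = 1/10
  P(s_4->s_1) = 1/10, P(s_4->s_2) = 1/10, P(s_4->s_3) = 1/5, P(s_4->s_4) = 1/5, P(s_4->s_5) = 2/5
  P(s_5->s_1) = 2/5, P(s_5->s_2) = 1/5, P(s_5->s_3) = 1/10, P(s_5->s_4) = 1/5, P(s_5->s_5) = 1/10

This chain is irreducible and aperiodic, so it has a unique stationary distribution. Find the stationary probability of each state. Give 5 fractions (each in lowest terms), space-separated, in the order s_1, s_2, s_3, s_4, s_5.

The stationary distribution satisfies pi = pi * P, i.e.:
  pi_s_1 = 1/5*pi_s_1 + 3/10*pi_s_2 + 1/10*pi_s_3 + 1/10*pi_s_4 + 2/5*pi_s_5
  pi_s_2 = 1/5*pi_s_1 + 3/10*pi_s_2 + 3/10*pi_s_3 + 1/10*pi_s_4 + 1/5*pi_s_5
  pi_s_3 = 1/5*pi_s_1 + 1/5*pi_s_2 + 3/10*pi_s_3 + 1/5*pi_s_4 + 1/10*pi_s_5
  pi_s_4 = 3/10*pi_s_1 + 1/10*pi_s_2 + 1/5*pi_s_3 + 1/5*pi_s_4 + 1/5*pi_s_5
  pi_s_5 = 1/10*pi_s_1 + 1/10*pi_s_2 + 1/10*pi_s_3 + 2/5*pi_s_4 + 1/10*pi_s_5
with normalization: pi_s_1 + pi_s_2 + pi_s_3 + pi_s_4 + pi_s_5 = 1.

Using the first 4 balance equations plus normalization, the linear system A*pi = b is:
  [-4/5, 3/10, 1/10, 1/10, 2/5] . pi = 0
  [1/5, -7/10, 3/10, 1/10, 1/5] . pi = 0
  [1/5, 1/5, -7/10, 1/5, 1/10] . pi = 0
  [3/10, 1/10, 1/5, -4/5, 1/5] . pi = 0
  [1, 1, 1, 1, 1] . pi = 1

Solving yields:
  pi_s_1 = 478/2235
  pi_s_2 = 166/745
  pi_s_3 = 457/2235
  pi_s_4 = 89/447
  pi_s_5 = 119/745

Verification (pi * P):
  478/2235*1/5 + 166/745*3/10 + 457/2235*1/10 + 89/447*1/10 + 119/745*2/5 = 478/2235 = pi_s_1  (ok)
  478/2235*1/5 + 166/745*3/10 + 457/2235*3/10 + 89/447*1/10 + 119/745*1/5 = 166/745 = pi_s_2  (ok)
  478/2235*1/5 + 166/745*1/5 + 457/2235*3/10 + 89/447*1/5 + 119/745*1/10 = 457/2235 = pi_s_3  (ok)
  478/2235*3/10 + 166/745*1/10 + 457/2235*1/5 + 89/447*1/5 + 119/745*1/5 = 89/447 = pi_s_4  (ok)
  478/2235*1/10 + 166/745*1/10 + 457/2235*1/10 + 89/447*2/5 + 119/745*1/10 = 119/745 = pi_s_5  (ok)

Answer: 478/2235 166/745 457/2235 89/447 119/745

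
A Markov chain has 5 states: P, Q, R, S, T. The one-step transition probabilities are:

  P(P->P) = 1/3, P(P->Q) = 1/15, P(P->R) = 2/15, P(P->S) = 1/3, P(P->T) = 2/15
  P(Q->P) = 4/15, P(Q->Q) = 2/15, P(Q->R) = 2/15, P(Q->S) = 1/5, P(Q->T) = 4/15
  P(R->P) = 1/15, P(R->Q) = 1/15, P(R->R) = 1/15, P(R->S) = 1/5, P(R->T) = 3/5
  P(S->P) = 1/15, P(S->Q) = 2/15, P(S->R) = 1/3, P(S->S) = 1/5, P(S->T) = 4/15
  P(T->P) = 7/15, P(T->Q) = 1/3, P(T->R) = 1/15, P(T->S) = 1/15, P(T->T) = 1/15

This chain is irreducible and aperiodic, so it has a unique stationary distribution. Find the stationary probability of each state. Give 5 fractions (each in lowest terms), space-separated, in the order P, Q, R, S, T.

The stationary distribution satisfies pi = pi * P, i.e.:
  pi_P = 1/3*pi_P + 4/15*pi_Q + 1/15*pi_R + 1/15*pi_S + 7/15*pi_T
  pi_Q = 1/15*pi_P + 2/15*pi_Q + 1/15*pi_R + 2/15*pi_S + 1/3*pi_T
  pi_R = 2/15*pi_P + 2/15*pi_Q + 1/15*pi_R + 1/3*pi_S + 1/15*pi_T
  pi_S = 1/3*pi_P + 1/5*pi_Q + 1/5*pi_R + 1/5*pi_S + 1/15*pi_T
  pi_T = 2/15*pi_P + 4/15*pi_Q + 3/5*pi_R + 4/15*pi_S + 1/15*pi_T
with normalization: pi_P + pi_Q + pi_R + pi_S + pi_T = 1.

Using the first 4 balance equations plus normalization, the linear system A*pi = b is:
  [-2/3, 4/15, 1/15, 1/15, 7/15] . pi = 0
  [1/15, -13/15, 1/15, 2/15, 1/3] . pi = 0
  [2/15, 2/15, -14/15, 1/3, 1/15] . pi = 0
  [1/3, 1/5, 1/5, -4/5, 1/15] . pi = 0
  [1, 1, 1, 1, 1] . pi = 1

Solving yields:
  pi_P = 951/3650
  pi_Q = 67/438
  pi_R = 271/1825
  pi_S = 1114/5475
  pi_T = 428/1825

Verification (pi * P):
  951/3650*1/3 + 67/438*4/15 + 271/1825*1/15 + 1114/5475*1/15 + 428/1825*7/15 = 951/3650 = pi_P  (ok)
  951/3650*1/15 + 67/438*2/15 + 271/1825*1/15 + 1114/5475*2/15 + 428/1825*1/3 = 67/438 = pi_Q  (ok)
  951/3650*2/15 + 67/438*2/15 + 271/1825*1/15 + 1114/5475*1/3 + 428/1825*1/15 = 271/1825 = pi_R  (ok)
  951/3650*1/3 + 67/438*1/5 + 271/1825*1/5 + 1114/5475*1/5 + 428/1825*1/15 = 1114/5475 = pi_S  (ok)
  951/3650*2/15 + 67/438*4/15 + 271/1825*3/5 + 1114/5475*4/15 + 428/1825*1/15 = 428/1825 = pi_T  (ok)

Answer: 951/3650 67/438 271/1825 1114/5475 428/1825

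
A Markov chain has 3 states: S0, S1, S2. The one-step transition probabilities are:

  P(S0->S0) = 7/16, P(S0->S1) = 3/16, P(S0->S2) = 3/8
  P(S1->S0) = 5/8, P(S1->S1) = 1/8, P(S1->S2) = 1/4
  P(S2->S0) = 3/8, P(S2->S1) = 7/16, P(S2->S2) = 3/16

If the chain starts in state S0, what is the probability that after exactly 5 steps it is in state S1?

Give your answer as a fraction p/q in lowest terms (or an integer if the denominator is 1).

Computing P^5 by repeated multiplication:
P^1 =
  S0: [7/16, 3/16, 3/8]
  S1: [5/8, 1/8, 1/4]
  S2: [3/8, 7/16, 3/16]
P^2 =
  S0: [115/256, 69/256, 9/32]
  S1: [57/128, 31/128, 5/16]
  S2: [65/128, 53/256, 73/256]
P^3 =
  S0: [1927/4096, 987/4096, 591/2048]
  S1: [949/2048, 513/2048, 293/1024]
  S2: [939/2048, 1007/4096, 1211/4096]
P^4 =
  S0: [30451/65536, 16029/65536, 1191/4096]
  S1: [15289/32768, 7975/32768, 297/1024]
  S2: [15241/32768, 16125/65536, 18929/65536]
P^5 =
  S0: [487783/1048576, 256803/1048576, 151995/524288]
  S1: [243797/524288, 128345/524288, 76073/262144]
  S2: [244099/524288, 256199/1048576, 304179/1048576]

(P^5)[S0 -> S1] = 256803/1048576

Answer: 256803/1048576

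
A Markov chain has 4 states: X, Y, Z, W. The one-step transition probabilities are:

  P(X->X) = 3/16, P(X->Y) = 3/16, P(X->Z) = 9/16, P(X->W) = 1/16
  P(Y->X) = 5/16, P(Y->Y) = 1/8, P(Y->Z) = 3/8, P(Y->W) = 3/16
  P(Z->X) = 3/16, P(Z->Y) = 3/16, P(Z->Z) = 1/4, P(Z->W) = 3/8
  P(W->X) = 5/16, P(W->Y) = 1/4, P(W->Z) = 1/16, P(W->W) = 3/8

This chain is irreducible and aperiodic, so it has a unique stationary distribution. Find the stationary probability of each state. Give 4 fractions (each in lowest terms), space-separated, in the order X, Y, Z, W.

Answer: 1119/4580 879/4580 1379/4580 1203/4580

Derivation:
The stationary distribution satisfies pi = pi * P, i.e.:
  pi_X = 3/16*pi_X + 5/16*pi_Y + 3/16*pi_Z + 5/16*pi_W
  pi_Y = 3/16*pi_X + 1/8*pi_Y + 3/16*pi_Z + 1/4*pi_W
  pi_Z = 9/16*pi_X + 3/8*pi_Y + 1/4*pi_Z + 1/16*pi_W
  pi_W = 1/16*pi_X + 3/16*pi_Y + 3/8*pi_Z + 3/8*pi_W
with normalization: pi_X + pi_Y + pi_Z + pi_W = 1.

Using the first 3 balance equations plus normalization, the linear system A*pi = b is:
  [-13/16, 5/16, 3/16, 5/16] . pi = 0
  [3/16, -7/8, 3/16, 1/4] . pi = 0
  [9/16, 3/8, -3/4, 1/16] . pi = 0
  [1, 1, 1, 1] . pi = 1

Solving yields:
  pi_X = 1119/4580
  pi_Y = 879/4580
  pi_Z = 1379/4580
  pi_W = 1203/4580

Verification (pi * P):
  1119/4580*3/16 + 879/4580*5/16 + 1379/4580*3/16 + 1203/4580*5/16 = 1119/4580 = pi_X  (ok)
  1119/4580*3/16 + 879/4580*1/8 + 1379/4580*3/16 + 1203/4580*1/4 = 879/4580 = pi_Y  (ok)
  1119/4580*9/16 + 879/4580*3/8 + 1379/4580*1/4 + 1203/4580*1/16 = 1379/4580 = pi_Z  (ok)
  1119/4580*1/16 + 879/4580*3/16 + 1379/4580*3/8 + 1203/4580*3/8 = 1203/4580 = pi_W  (ok)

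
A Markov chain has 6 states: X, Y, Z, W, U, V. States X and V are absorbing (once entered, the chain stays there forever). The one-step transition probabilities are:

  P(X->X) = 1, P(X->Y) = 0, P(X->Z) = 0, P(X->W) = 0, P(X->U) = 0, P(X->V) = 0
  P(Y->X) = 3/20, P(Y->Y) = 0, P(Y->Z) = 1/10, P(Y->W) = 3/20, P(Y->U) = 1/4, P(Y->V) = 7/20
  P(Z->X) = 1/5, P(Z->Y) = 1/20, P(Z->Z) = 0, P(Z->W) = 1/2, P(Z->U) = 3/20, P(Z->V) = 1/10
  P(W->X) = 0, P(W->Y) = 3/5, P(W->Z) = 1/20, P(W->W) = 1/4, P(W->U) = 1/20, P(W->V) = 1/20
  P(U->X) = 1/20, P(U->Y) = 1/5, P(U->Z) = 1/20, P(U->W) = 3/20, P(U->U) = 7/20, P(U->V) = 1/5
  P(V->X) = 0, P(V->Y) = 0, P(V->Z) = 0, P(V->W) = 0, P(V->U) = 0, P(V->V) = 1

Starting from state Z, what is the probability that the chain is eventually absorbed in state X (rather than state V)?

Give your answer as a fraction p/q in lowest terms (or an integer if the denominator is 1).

Let a_i = P(absorbed in X | start in state i).
Boundary conditions: a_X = 1, a_V = 0.
For each transient state i, a_i = sum_j P(i->j) * a_j:
  a_Y = 3/20*a_X + 0*a_Y + 1/10*a_Z + 3/20*a_W + 1/4*a_U + 7/20*a_V
  a_Z = 1/5*a_X + 1/20*a_Y + 0*a_Z + 1/2*a_W + 3/20*a_U + 1/10*a_V
  a_W = 0*a_X + 3/5*a_Y + 1/20*a_Z + 1/4*a_W + 1/20*a_U + 1/20*a_V
  a_U = 1/20*a_X + 1/5*a_Y + 1/20*a_Z + 3/20*a_W + 7/20*a_U + 1/5*a_V

Substituting a_X = 1 and a_V = 0, rearrange to (I - Q) a = r where r[i] = P(i -> X):
  [1, -1/10, -3/20, -1/4] . (a_Y, a_Z, a_W, a_U) = 3/20
  [-1/20, 1, -1/2, -3/20] . (a_Y, a_Z, a_W, a_U) = 1/5
  [-3/5, -1/20, 3/4, -1/20] . (a_Y, a_Z, a_W, a_U) = 0
  [-1/5, -1/20, -3/20, 13/20] . (a_Y, a_Z, a_W, a_U) = 1/20

Solving yields:
  a_Y = 14631/49100
  a_Z = 1943/4910
  a_W = 2773/9820
  a_U = 12973/49100

Starting state is Z, so the absorption probability is a_Z = 1943/4910.

Answer: 1943/4910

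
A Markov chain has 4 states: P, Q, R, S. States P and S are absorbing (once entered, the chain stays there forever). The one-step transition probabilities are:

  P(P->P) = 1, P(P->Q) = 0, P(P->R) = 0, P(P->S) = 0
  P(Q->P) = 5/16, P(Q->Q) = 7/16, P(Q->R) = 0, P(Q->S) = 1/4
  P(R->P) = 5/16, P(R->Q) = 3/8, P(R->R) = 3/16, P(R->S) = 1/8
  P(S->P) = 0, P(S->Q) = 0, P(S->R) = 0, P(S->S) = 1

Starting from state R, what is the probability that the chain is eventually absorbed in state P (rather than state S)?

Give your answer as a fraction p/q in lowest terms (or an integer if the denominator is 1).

Answer: 25/39

Derivation:
Let a_i = P(absorbed in P | start in state i).
Boundary conditions: a_P = 1, a_S = 0.
For each transient state i, a_i = sum_j P(i->j) * a_j:
  a_Q = 5/16*a_P + 7/16*a_Q + 0*a_R + 1/4*a_S
  a_R = 5/16*a_P + 3/8*a_Q + 3/16*a_R + 1/8*a_S

Substituting a_P = 1 and a_S = 0, rearrange to (I - Q) a = r where r[i] = P(i -> P):
  [9/16, 0] . (a_Q, a_R) = 5/16
  [-3/8, 13/16] . (a_Q, a_R) = 5/16

Solving yields:
  a_Q = 5/9
  a_R = 25/39

Starting state is R, so the absorption probability is a_R = 25/39.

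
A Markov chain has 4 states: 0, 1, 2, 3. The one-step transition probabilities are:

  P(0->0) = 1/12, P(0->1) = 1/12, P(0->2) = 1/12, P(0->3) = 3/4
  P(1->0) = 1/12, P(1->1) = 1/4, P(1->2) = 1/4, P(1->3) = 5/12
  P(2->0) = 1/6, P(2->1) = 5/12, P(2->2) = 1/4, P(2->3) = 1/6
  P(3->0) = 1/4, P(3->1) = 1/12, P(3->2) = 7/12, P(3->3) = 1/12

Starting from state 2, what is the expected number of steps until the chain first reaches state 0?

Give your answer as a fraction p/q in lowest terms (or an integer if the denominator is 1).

Let h_i = expected steps to first reach 0 from state i.
Boundary: h_0 = 0.
First-step equations for the other states:
  h_1 = 1 + 1/12*h_0 + 1/4*h_1 + 1/4*h_2 + 5/12*h_3
  h_2 = 1 + 1/6*h_0 + 5/12*h_1 + 1/4*h_2 + 1/6*h_3
  h_3 = 1 + 1/4*h_0 + 1/12*h_1 + 7/12*h_2 + 1/12*h_3

Substituting h_0 = 0 and rearranging gives the linear system (I - Q) h = 1:
  [3/4, -1/4, -5/12] . (h_1, h_2, h_3) = 1
  [-5/12, 3/4, -1/6] . (h_1, h_2, h_3) = 1
  [-1/12, -7/12, 11/12] . (h_1, h_2, h_3) = 1

Solving yields:
  h_1 = 72/11
  h_2 = 1164/187
  h_3 = 96/17

Starting state is 2, so the expected hitting time is h_2 = 1164/187.

Answer: 1164/187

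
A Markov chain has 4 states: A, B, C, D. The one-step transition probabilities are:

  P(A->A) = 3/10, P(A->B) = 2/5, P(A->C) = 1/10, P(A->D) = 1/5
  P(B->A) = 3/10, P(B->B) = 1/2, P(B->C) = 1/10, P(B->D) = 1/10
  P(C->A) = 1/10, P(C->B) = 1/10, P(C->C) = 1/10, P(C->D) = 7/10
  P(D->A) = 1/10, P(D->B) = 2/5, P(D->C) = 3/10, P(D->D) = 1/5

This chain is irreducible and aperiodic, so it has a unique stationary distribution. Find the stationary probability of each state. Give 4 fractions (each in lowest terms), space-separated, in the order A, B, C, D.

Answer: 15/67 53/134 59/402 47/201

Derivation:
The stationary distribution satisfies pi = pi * P, i.e.:
  pi_A = 3/10*pi_A + 3/10*pi_B + 1/10*pi_C + 1/10*pi_D
  pi_B = 2/5*pi_A + 1/2*pi_B + 1/10*pi_C + 2/5*pi_D
  pi_C = 1/10*pi_A + 1/10*pi_B + 1/10*pi_C + 3/10*pi_D
  pi_D = 1/5*pi_A + 1/10*pi_B + 7/10*pi_C + 1/5*pi_D
with normalization: pi_A + pi_B + pi_C + pi_D = 1.

Using the first 3 balance equations plus normalization, the linear system A*pi = b is:
  [-7/10, 3/10, 1/10, 1/10] . pi = 0
  [2/5, -1/2, 1/10, 2/5] . pi = 0
  [1/10, 1/10, -9/10, 3/10] . pi = 0
  [1, 1, 1, 1] . pi = 1

Solving yields:
  pi_A = 15/67
  pi_B = 53/134
  pi_C = 59/402
  pi_D = 47/201

Verification (pi * P):
  15/67*3/10 + 53/134*3/10 + 59/402*1/10 + 47/201*1/10 = 15/67 = pi_A  (ok)
  15/67*2/5 + 53/134*1/2 + 59/402*1/10 + 47/201*2/5 = 53/134 = pi_B  (ok)
  15/67*1/10 + 53/134*1/10 + 59/402*1/10 + 47/201*3/10 = 59/402 = pi_C  (ok)
  15/67*1/5 + 53/134*1/10 + 59/402*7/10 + 47/201*1/5 = 47/201 = pi_D  (ok)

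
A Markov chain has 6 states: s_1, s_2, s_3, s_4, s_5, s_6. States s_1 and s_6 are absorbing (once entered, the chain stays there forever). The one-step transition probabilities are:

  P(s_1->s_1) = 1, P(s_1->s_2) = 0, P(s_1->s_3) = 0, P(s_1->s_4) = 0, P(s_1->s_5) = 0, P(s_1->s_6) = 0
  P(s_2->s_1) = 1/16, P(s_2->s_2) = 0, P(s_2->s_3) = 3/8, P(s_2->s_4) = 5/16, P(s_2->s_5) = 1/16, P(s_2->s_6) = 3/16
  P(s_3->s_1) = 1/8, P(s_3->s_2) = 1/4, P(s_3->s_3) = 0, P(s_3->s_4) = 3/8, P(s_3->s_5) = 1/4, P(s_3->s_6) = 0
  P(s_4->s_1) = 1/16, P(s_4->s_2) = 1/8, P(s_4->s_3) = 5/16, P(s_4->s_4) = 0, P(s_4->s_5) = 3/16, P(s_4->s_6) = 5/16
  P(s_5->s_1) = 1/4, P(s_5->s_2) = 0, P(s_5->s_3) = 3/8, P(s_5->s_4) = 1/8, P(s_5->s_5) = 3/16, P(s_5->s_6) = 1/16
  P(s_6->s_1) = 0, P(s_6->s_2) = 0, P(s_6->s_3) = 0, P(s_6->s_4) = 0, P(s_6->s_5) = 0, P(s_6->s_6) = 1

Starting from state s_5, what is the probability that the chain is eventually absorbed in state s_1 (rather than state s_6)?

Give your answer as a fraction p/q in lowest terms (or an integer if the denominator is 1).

Let a_i = P(absorbed in s_1 | start in state i).
Boundary conditions: a_s_1 = 1, a_s_6 = 0.
For each transient state i, a_i = sum_j P(i->j) * a_j:
  a_s_2 = 1/16*a_s_1 + 0*a_s_2 + 3/8*a_s_3 + 5/16*a_s_4 + 1/16*a_s_5 + 3/16*a_s_6
  a_s_3 = 1/8*a_s_1 + 1/4*a_s_2 + 0*a_s_3 + 3/8*a_s_4 + 1/4*a_s_5 + 0*a_s_6
  a_s_4 = 1/16*a_s_1 + 1/8*a_s_2 + 5/16*a_s_3 + 0*a_s_4 + 3/16*a_s_5 + 5/16*a_s_6
  a_s_5 = 1/4*a_s_1 + 0*a_s_2 + 3/8*a_s_3 + 1/8*a_s_4 + 3/16*a_s_5 + 1/16*a_s_6

Substituting a_s_1 = 1 and a_s_6 = 0, rearrange to (I - Q) a = r where r[i] = P(i -> s_1):
  [1, -3/8, -5/16, -1/16] . (a_s_2, a_s_3, a_s_4, a_s_5) = 1/16
  [-1/4, 1, -3/8, -1/4] . (a_s_2, a_s_3, a_s_4, a_s_5) = 1/8
  [-1/8, -5/16, 1, -3/16] . (a_s_2, a_s_3, a_s_4, a_s_5) = 1/16
  [0, -3/8, -1/8, 13/16] . (a_s_2, a_s_3, a_s_4, a_s_5) = 1/4

Solving yields:
  a_s_2 = 2878/6755
  a_s_3 = 3613/6755
  a_s_4 = 2691/6755
  a_s_5 = 832/1351

Starting state is s_5, so the absorption probability is a_s_5 = 832/1351.

Answer: 832/1351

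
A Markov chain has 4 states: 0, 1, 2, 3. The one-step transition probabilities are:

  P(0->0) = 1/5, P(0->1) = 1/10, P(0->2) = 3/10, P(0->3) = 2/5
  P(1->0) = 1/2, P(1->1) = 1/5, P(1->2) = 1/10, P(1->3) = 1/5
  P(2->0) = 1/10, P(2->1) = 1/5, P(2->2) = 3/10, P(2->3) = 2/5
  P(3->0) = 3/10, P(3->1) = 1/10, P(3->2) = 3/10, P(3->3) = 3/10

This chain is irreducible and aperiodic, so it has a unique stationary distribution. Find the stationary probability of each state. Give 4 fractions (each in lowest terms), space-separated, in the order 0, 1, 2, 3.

Answer: 63/253 13/92 25/92 171/506

Derivation:
The stationary distribution satisfies pi = pi * P, i.e.:
  pi_0 = 1/5*pi_0 + 1/2*pi_1 + 1/10*pi_2 + 3/10*pi_3
  pi_1 = 1/10*pi_0 + 1/5*pi_1 + 1/5*pi_2 + 1/10*pi_3
  pi_2 = 3/10*pi_0 + 1/10*pi_1 + 3/10*pi_2 + 3/10*pi_3
  pi_3 = 2/5*pi_0 + 1/5*pi_1 + 2/5*pi_2 + 3/10*pi_3
with normalization: pi_0 + pi_1 + pi_2 + pi_3 = 1.

Using the first 3 balance equations plus normalization, the linear system A*pi = b is:
  [-4/5, 1/2, 1/10, 3/10] . pi = 0
  [1/10, -4/5, 1/5, 1/10] . pi = 0
  [3/10, 1/10, -7/10, 3/10] . pi = 0
  [1, 1, 1, 1] . pi = 1

Solving yields:
  pi_0 = 63/253
  pi_1 = 13/92
  pi_2 = 25/92
  pi_3 = 171/506

Verification (pi * P):
  63/253*1/5 + 13/92*1/2 + 25/92*1/10 + 171/506*3/10 = 63/253 = pi_0  (ok)
  63/253*1/10 + 13/92*1/5 + 25/92*1/5 + 171/506*1/10 = 13/92 = pi_1  (ok)
  63/253*3/10 + 13/92*1/10 + 25/92*3/10 + 171/506*3/10 = 25/92 = pi_2  (ok)
  63/253*2/5 + 13/92*1/5 + 25/92*2/5 + 171/506*3/10 = 171/506 = pi_3  (ok)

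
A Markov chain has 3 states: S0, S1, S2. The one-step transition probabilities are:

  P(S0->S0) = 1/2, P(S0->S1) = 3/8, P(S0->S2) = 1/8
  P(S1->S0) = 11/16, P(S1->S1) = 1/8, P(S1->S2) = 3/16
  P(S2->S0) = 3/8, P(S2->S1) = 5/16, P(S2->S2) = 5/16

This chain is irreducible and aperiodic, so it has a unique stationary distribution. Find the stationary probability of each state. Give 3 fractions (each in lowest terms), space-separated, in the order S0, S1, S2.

The stationary distribution satisfies pi = pi * P, i.e.:
  pi_S0 = 1/2*pi_S0 + 11/16*pi_S1 + 3/8*pi_S2
  pi_S1 = 3/8*pi_S0 + 1/8*pi_S1 + 5/16*pi_S2
  pi_S2 = 1/8*pi_S0 + 3/16*pi_S1 + 5/16*pi_S2
with normalization: pi_S0 + pi_S1 + pi_S2 = 1.

Using the first 2 balance equations plus normalization, the linear system A*pi = b is:
  [-1/2, 11/16, 3/8] . pi = 0
  [3/8, -7/8, 5/16] . pi = 0
  [1, 1, 1] . pi = 1

Solving yields:
  pi_S0 = 139/261
  pi_S1 = 76/261
  pi_S2 = 46/261

Verification (pi * P):
  139/261*1/2 + 76/261*11/16 + 46/261*3/8 = 139/261 = pi_S0  (ok)
  139/261*3/8 + 76/261*1/8 + 46/261*5/16 = 76/261 = pi_S1  (ok)
  139/261*1/8 + 76/261*3/16 + 46/261*5/16 = 46/261 = pi_S2  (ok)

Answer: 139/261 76/261 46/261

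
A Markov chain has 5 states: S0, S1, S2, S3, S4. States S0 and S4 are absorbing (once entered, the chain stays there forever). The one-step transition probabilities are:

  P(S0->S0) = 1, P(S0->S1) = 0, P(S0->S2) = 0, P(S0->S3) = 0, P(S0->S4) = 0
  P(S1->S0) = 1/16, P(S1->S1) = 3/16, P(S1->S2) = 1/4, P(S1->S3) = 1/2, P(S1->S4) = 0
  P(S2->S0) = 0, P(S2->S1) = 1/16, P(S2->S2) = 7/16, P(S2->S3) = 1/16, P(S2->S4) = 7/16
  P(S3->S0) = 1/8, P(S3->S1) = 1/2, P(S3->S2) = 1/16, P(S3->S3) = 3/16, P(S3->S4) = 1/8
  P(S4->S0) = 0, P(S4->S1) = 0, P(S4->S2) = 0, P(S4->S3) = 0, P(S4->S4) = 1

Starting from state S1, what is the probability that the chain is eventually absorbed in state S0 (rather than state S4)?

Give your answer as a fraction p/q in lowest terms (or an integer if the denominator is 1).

Let a_i = P(absorbed in S0 | start in state i).
Boundary conditions: a_S0 = 1, a_S4 = 0.
For each transient state i, a_i = sum_j P(i->j) * a_j:
  a_S1 = 1/16*a_S0 + 3/16*a_S1 + 1/4*a_S2 + 1/2*a_S3 + 0*a_S4
  a_S2 = 0*a_S0 + 1/16*a_S1 + 7/16*a_S2 + 1/16*a_S3 + 7/16*a_S4
  a_S3 = 1/8*a_S0 + 1/2*a_S1 + 1/16*a_S2 + 3/16*a_S3 + 1/8*a_S4

Substituting a_S0 = 1 and a_S4 = 0, rearrange to (I - Q) a = r where r[i] = P(i -> S0):
  [13/16, -1/4, -1/2] . (a_S1, a_S2, a_S3) = 1/16
  [-1/16, 9/16, -1/16] . (a_S1, a_S2, a_S3) = 0
  [-1/2, -1/16, 13/16] . (a_S1, a_S2, a_S3) = 1/8

Solving yields:
  a_S1 = 67/210
  a_S2 = 3/40
  a_S3 = 299/840

Starting state is S1, so the absorption probability is a_S1 = 67/210.

Answer: 67/210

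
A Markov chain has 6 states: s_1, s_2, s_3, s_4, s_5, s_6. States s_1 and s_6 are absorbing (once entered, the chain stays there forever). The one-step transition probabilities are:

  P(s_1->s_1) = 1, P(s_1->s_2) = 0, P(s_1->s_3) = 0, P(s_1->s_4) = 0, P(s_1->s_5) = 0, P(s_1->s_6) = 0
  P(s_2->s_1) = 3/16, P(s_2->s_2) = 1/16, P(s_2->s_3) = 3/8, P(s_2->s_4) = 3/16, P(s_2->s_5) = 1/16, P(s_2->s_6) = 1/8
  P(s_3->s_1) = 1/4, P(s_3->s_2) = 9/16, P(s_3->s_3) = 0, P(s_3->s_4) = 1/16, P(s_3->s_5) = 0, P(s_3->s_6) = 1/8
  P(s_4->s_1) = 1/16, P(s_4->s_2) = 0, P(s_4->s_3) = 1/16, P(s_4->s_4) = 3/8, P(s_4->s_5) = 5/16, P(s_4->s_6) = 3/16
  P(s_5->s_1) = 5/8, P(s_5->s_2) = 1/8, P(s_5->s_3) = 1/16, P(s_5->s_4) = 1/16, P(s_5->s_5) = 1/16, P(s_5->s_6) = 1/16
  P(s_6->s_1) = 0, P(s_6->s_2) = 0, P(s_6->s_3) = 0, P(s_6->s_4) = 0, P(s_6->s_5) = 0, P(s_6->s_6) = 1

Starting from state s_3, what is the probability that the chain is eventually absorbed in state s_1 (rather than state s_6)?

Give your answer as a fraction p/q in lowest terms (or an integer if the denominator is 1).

Answer: 16082/25173

Derivation:
Let a_i = P(absorbed in s_1 | start in state i).
Boundary conditions: a_s_1 = 1, a_s_6 = 0.
For each transient state i, a_i = sum_j P(i->j) * a_j:
  a_s_2 = 3/16*a_s_1 + 1/16*a_s_2 + 3/8*a_s_3 + 3/16*a_s_4 + 1/16*a_s_5 + 1/8*a_s_6
  a_s_3 = 1/4*a_s_1 + 9/16*a_s_2 + 0*a_s_3 + 1/16*a_s_4 + 0*a_s_5 + 1/8*a_s_6
  a_s_4 = 1/16*a_s_1 + 0*a_s_2 + 1/16*a_s_3 + 3/8*a_s_4 + 5/16*a_s_5 + 3/16*a_s_6
  a_s_5 = 5/8*a_s_1 + 1/8*a_s_2 + 1/16*a_s_3 + 1/16*a_s_4 + 1/16*a_s_5 + 1/16*a_s_6

Substituting a_s_1 = 1 and a_s_6 = 0, rearrange to (I - Q) a = r where r[i] = P(i -> s_1):
  [15/16, -3/8, -3/16, -1/16] . (a_s_2, a_s_3, a_s_4, a_s_5) = 3/16
  [-9/16, 1, -1/16, 0] . (a_s_2, a_s_3, a_s_4, a_s_5) = 1/4
  [0, -1/16, 5/8, -5/16] . (a_s_2, a_s_3, a_s_4, a_s_5) = 1/16
  [-1/8, -1/16, -1/16, 15/16] . (a_s_2, a_s_3, a_s_4, a_s_5) = 5/8

Solving yields:
  a_s_2 = 15781/25173
  a_s_3 = 16082/25173
  a_s_4 = 14591/25173
  a_s_5 = 6977/8391

Starting state is s_3, so the absorption probability is a_s_3 = 16082/25173.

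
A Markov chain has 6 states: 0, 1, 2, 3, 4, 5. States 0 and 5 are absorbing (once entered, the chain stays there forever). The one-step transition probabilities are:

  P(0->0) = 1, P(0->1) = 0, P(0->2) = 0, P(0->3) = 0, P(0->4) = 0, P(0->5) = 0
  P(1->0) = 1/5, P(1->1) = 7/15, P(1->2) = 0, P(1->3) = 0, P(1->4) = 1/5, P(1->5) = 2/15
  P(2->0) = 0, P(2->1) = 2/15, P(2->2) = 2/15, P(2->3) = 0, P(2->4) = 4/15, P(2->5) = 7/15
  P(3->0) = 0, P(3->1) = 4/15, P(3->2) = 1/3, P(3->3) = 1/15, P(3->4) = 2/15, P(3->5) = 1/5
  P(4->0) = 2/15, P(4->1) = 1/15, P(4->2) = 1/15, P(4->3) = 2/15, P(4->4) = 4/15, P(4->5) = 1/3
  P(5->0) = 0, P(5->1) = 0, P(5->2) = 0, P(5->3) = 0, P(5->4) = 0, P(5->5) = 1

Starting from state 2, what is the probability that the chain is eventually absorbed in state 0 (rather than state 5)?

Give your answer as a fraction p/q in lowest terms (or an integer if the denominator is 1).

Let a_i = P(absorbed in 0 | start in state i).
Boundary conditions: a_0 = 1, a_5 = 0.
For each transient state i, a_i = sum_j P(i->j) * a_j:
  a_1 = 1/5*a_0 + 7/15*a_1 + 0*a_2 + 0*a_3 + 1/5*a_4 + 2/15*a_5
  a_2 = 0*a_0 + 2/15*a_1 + 2/15*a_2 + 0*a_3 + 4/15*a_4 + 7/15*a_5
  a_3 = 0*a_0 + 4/15*a_1 + 1/3*a_2 + 1/15*a_3 + 2/15*a_4 + 1/5*a_5
  a_4 = 2/15*a_0 + 1/15*a_1 + 1/15*a_2 + 2/15*a_3 + 4/15*a_4 + 1/3*a_5

Substituting a_0 = 1 and a_5 = 0, rearrange to (I - Q) a = r where r[i] = P(i -> 0):
  [8/15, 0, 0, -1/5] . (a_1, a_2, a_3, a_4) = 1/5
  [-2/15, 13/15, 0, -4/15] . (a_1, a_2, a_3, a_4) = 0
  [-4/15, -1/3, 14/15, -2/15] . (a_1, a_2, a_3, a_4) = 0
  [-1/15, -1/15, -2/15, 11/15] . (a_1, a_2, a_3, a_4) = 2/15

Solving yields:
  a_1 = 1109/2305
  a_2 = 1114/6915
  a_3 = 1628/6915
  a_4 = 1957/6915

Starting state is 2, so the absorption probability is a_2 = 1114/6915.

Answer: 1114/6915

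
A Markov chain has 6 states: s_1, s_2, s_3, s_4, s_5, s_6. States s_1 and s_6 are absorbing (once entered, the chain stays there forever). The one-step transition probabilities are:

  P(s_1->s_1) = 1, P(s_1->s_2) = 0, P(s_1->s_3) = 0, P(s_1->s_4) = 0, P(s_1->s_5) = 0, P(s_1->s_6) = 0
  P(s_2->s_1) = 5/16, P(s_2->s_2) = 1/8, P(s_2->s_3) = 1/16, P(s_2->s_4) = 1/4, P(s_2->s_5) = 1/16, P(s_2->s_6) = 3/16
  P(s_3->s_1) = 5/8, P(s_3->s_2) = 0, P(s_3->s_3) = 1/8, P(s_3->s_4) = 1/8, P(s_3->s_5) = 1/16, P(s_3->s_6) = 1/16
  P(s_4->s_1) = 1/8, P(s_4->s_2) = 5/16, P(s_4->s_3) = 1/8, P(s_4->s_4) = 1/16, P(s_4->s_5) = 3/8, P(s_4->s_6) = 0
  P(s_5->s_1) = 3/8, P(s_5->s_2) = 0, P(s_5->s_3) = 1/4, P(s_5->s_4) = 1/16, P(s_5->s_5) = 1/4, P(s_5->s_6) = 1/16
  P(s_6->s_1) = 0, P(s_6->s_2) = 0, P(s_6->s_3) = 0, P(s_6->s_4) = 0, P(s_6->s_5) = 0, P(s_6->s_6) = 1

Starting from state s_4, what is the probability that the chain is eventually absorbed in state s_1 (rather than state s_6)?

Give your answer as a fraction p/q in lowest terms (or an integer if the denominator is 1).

Let a_i = P(absorbed in s_1 | start in state i).
Boundary conditions: a_s_1 = 1, a_s_6 = 0.
For each transient state i, a_i = sum_j P(i->j) * a_j:
  a_s_2 = 5/16*a_s_1 + 1/8*a_s_2 + 1/16*a_s_3 + 1/4*a_s_4 + 1/16*a_s_5 + 3/16*a_s_6
  a_s_3 = 5/8*a_s_1 + 0*a_s_2 + 1/8*a_s_3 + 1/8*a_s_4 + 1/16*a_s_5 + 1/16*a_s_6
  a_s_4 = 1/8*a_s_1 + 5/16*a_s_2 + 1/8*a_s_3 + 1/16*a_s_4 + 3/8*a_s_5 + 0*a_s_6
  a_s_5 = 3/8*a_s_1 + 0*a_s_2 + 1/4*a_s_3 + 1/16*a_s_4 + 1/4*a_s_5 + 1/16*a_s_6

Substituting a_s_1 = 1 and a_s_6 = 0, rearrange to (I - Q) a = r where r[i] = P(i -> s_1):
  [7/8, -1/16, -1/4, -1/16] . (a_s_2, a_s_3, a_s_4, a_s_5) = 5/16
  [0, 7/8, -1/8, -1/16] . (a_s_2, a_s_3, a_s_4, a_s_5) = 5/8
  [-5/16, -1/8, 15/16, -3/8] . (a_s_2, a_s_3, a_s_4, a_s_5) = 1/8
  [0, -1/4, -1/16, 3/4] . (a_s_2, a_s_3, a_s_4, a_s_5) = 3/8

Solving yields:
  a_s_2 = 2282/3153
  a_s_3 = 2827/3153
  a_s_4 = 2654/3153
  a_s_5 = 2740/3153

Starting state is s_4, so the absorption probability is a_s_4 = 2654/3153.

Answer: 2654/3153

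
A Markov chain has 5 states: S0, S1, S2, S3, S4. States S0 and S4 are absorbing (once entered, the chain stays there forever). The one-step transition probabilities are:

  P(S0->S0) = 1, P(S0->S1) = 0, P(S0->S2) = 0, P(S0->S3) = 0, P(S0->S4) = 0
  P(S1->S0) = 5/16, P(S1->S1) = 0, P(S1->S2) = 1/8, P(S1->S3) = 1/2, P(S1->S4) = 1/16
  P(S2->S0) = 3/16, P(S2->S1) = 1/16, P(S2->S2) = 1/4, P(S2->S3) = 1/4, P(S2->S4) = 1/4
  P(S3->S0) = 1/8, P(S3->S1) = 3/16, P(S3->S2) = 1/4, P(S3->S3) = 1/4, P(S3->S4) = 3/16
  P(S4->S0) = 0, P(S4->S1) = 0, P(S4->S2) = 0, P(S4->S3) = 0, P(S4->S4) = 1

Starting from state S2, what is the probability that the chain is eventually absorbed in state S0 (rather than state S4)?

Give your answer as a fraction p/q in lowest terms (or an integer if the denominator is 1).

Let a_i = P(absorbed in S0 | start in state i).
Boundary conditions: a_S0 = 1, a_S4 = 0.
For each transient state i, a_i = sum_j P(i->j) * a_j:
  a_S1 = 5/16*a_S0 + 0*a_S1 + 1/8*a_S2 + 1/2*a_S3 + 1/16*a_S4
  a_S2 = 3/16*a_S0 + 1/16*a_S1 + 1/4*a_S2 + 1/4*a_S3 + 1/4*a_S4
  a_S3 = 1/8*a_S0 + 3/16*a_S1 + 1/4*a_S2 + 1/4*a_S3 + 3/16*a_S4

Substituting a_S0 = 1 and a_S4 = 0, rearrange to (I - Q) a = r where r[i] = P(i -> S0):
  [1, -1/8, -1/2] . (a_S1, a_S2, a_S3) = 5/16
  [-1/16, 3/4, -1/4] . (a_S1, a_S2, a_S3) = 3/16
  [-3/16, -1/4, 3/4] . (a_S1, a_S2, a_S3) = 1/8

Solving yields:
  a_S1 = 127/210
  a_S2 = 16/35
  a_S3 = 79/168

Starting state is S2, so the absorption probability is a_S2 = 16/35.

Answer: 16/35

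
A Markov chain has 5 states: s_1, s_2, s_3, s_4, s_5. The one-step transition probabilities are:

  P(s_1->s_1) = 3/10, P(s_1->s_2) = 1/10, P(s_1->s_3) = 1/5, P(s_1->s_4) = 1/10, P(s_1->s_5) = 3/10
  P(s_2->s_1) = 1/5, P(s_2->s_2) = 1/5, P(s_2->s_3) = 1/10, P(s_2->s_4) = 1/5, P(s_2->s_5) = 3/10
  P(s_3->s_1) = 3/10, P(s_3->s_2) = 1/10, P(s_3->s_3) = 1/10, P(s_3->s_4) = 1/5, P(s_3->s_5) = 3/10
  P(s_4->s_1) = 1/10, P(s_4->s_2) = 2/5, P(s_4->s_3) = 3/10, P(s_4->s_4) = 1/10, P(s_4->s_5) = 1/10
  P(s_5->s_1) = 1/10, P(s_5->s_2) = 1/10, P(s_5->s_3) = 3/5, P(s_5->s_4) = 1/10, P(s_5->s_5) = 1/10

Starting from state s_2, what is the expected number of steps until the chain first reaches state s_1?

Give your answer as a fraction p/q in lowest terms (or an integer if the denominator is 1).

Let h_i = expected steps to first reach s_1 from state i.
Boundary: h_s_1 = 0.
First-step equations for the other states:
  h_s_2 = 1 + 1/5*h_s_1 + 1/5*h_s_2 + 1/10*h_s_3 + 1/5*h_s_4 + 3/10*h_s_5
  h_s_3 = 1 + 3/10*h_s_1 + 1/10*h_s_2 + 1/10*h_s_3 + 1/5*h_s_4 + 3/10*h_s_5
  h_s_4 = 1 + 1/10*h_s_1 + 2/5*h_s_2 + 3/10*h_s_3 + 1/10*h_s_4 + 1/10*h_s_5
  h_s_5 = 1 + 1/10*h_s_1 + 1/10*h_s_2 + 3/5*h_s_3 + 1/10*h_s_4 + 1/10*h_s_5

Substituting h_s_1 = 0 and rearranging gives the linear system (I - Q) h = 1:
  [4/5, -1/10, -1/5, -3/10] . (h_s_2, h_s_3, h_s_4, h_s_5) = 1
  [-1/10, 9/10, -1/5, -3/10] . (h_s_2, h_s_3, h_s_4, h_s_5) = 1
  [-2/5, -3/10, 9/10, -1/10] . (h_s_2, h_s_3, h_s_4, h_s_5) = 1
  [-1/10, -3/5, -1/10, 9/10] . (h_s_2, h_s_3, h_s_4, h_s_5) = 1

Solving yields:
  h_s_2 = 13000/2417
  h_s_3 = 11700/2417
  h_s_4 = 13860/2417
  h_s_5 = 13470/2417

Starting state is s_2, so the expected hitting time is h_s_2 = 13000/2417.

Answer: 13000/2417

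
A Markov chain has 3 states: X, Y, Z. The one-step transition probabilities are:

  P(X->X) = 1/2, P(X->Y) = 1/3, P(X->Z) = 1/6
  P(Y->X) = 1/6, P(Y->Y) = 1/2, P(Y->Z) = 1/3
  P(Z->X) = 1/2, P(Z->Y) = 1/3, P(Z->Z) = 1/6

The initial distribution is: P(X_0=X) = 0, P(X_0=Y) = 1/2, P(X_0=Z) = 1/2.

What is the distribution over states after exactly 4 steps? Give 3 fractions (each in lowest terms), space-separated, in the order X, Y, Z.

Propagating the distribution step by step (d_{t+1} = d_t * P):
d_0 = (X=0, Y=1/2, Z=1/2)
  d_1[X] = 0*1/2 + 1/2*1/6 + 1/2*1/2 = 1/3
  d_1[Y] = 0*1/3 + 1/2*1/2 + 1/2*1/3 = 5/12
  d_1[Z] = 0*1/6 + 1/2*1/3 + 1/2*1/6 = 1/4
d_1 = (X=1/3, Y=5/12, Z=1/4)
  d_2[X] = 1/3*1/2 + 5/12*1/6 + 1/4*1/2 = 13/36
  d_2[Y] = 1/3*1/3 + 5/12*1/2 + 1/4*1/3 = 29/72
  d_2[Z] = 1/3*1/6 + 5/12*1/3 + 1/4*1/6 = 17/72
d_2 = (X=13/36, Y=29/72, Z=17/72)
  d_3[X] = 13/36*1/2 + 29/72*1/6 + 17/72*1/2 = 79/216
  d_3[Y] = 13/36*1/3 + 29/72*1/2 + 17/72*1/3 = 173/432
  d_3[Z] = 13/36*1/6 + 29/72*1/3 + 17/72*1/6 = 101/432
d_3 = (X=79/216, Y=173/432, Z=101/432)
  d_4[X] = 79/216*1/2 + 173/432*1/6 + 101/432*1/2 = 475/1296
  d_4[Y] = 79/216*1/3 + 173/432*1/2 + 101/432*1/3 = 1037/2592
  d_4[Z] = 79/216*1/6 + 173/432*1/3 + 101/432*1/6 = 605/2592
d_4 = (X=475/1296, Y=1037/2592, Z=605/2592)

Answer: 475/1296 1037/2592 605/2592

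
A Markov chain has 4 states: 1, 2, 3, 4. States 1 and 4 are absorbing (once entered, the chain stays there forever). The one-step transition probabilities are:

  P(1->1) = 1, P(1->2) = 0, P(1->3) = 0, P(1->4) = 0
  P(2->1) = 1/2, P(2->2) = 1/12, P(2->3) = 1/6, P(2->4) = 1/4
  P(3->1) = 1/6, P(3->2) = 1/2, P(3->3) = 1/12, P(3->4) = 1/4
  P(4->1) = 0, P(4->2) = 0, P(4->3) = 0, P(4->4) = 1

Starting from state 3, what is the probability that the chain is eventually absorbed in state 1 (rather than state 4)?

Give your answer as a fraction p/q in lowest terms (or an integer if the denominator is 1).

Answer: 58/109

Derivation:
Let a_i = P(absorbed in 1 | start in state i).
Boundary conditions: a_1 = 1, a_4 = 0.
For each transient state i, a_i = sum_j P(i->j) * a_j:
  a_2 = 1/2*a_1 + 1/12*a_2 + 1/6*a_3 + 1/4*a_4
  a_3 = 1/6*a_1 + 1/2*a_2 + 1/12*a_3 + 1/4*a_4

Substituting a_1 = 1 and a_4 = 0, rearrange to (I - Q) a = r where r[i] = P(i -> 1):
  [11/12, -1/6] . (a_2, a_3) = 1/2
  [-1/2, 11/12] . (a_2, a_3) = 1/6

Solving yields:
  a_2 = 70/109
  a_3 = 58/109

Starting state is 3, so the absorption probability is a_3 = 58/109.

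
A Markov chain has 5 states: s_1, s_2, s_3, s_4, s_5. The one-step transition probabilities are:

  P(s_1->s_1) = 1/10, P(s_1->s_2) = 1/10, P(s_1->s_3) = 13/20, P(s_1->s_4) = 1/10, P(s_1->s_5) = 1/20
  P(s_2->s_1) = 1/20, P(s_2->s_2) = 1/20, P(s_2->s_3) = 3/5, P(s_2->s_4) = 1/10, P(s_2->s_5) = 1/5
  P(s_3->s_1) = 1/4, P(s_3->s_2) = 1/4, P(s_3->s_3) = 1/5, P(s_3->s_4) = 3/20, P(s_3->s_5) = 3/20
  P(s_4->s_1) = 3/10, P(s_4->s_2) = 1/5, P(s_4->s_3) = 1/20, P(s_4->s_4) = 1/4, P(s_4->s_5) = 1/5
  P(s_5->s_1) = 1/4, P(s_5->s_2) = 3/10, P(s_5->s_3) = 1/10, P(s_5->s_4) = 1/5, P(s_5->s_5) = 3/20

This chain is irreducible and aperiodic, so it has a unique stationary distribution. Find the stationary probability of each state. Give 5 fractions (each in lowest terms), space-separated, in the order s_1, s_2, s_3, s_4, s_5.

Answer: 2477/12896 7121/38688 4155/12896 5957/38688 2857/19344

Derivation:
The stationary distribution satisfies pi = pi * P, i.e.:
  pi_s_1 = 1/10*pi_s_1 + 1/20*pi_s_2 + 1/4*pi_s_3 + 3/10*pi_s_4 + 1/4*pi_s_5
  pi_s_2 = 1/10*pi_s_1 + 1/20*pi_s_2 + 1/4*pi_s_3 + 1/5*pi_s_4 + 3/10*pi_s_5
  pi_s_3 = 13/20*pi_s_1 + 3/5*pi_s_2 + 1/5*pi_s_3 + 1/20*pi_s_4 + 1/10*pi_s_5
  pi_s_4 = 1/10*pi_s_1 + 1/10*pi_s_2 + 3/20*pi_s_3 + 1/4*pi_s_4 + 1/5*pi_s_5
  pi_s_5 = 1/20*pi_s_1 + 1/5*pi_s_2 + 3/20*pi_s_3 + 1/5*pi_s_4 + 3/20*pi_s_5
with normalization: pi_s_1 + pi_s_2 + pi_s_3 + pi_s_4 + pi_s_5 = 1.

Using the first 4 balance equations plus normalization, the linear system A*pi = b is:
  [-9/10, 1/20, 1/4, 3/10, 1/4] . pi = 0
  [1/10, -19/20, 1/4, 1/5, 3/10] . pi = 0
  [13/20, 3/5, -4/5, 1/20, 1/10] . pi = 0
  [1/10, 1/10, 3/20, -3/4, 1/5] . pi = 0
  [1, 1, 1, 1, 1] . pi = 1

Solving yields:
  pi_s_1 = 2477/12896
  pi_s_2 = 7121/38688
  pi_s_3 = 4155/12896
  pi_s_4 = 5957/38688
  pi_s_5 = 2857/19344

Verification (pi * P):
  2477/12896*1/10 + 7121/38688*1/20 + 4155/12896*1/4 + 5957/38688*3/10 + 2857/19344*1/4 = 2477/12896 = pi_s_1  (ok)
  2477/12896*1/10 + 7121/38688*1/20 + 4155/12896*1/4 + 5957/38688*1/5 + 2857/19344*3/10 = 7121/38688 = pi_s_2  (ok)
  2477/12896*13/20 + 7121/38688*3/5 + 4155/12896*1/5 + 5957/38688*1/20 + 2857/19344*1/10 = 4155/12896 = pi_s_3  (ok)
  2477/12896*1/10 + 7121/38688*1/10 + 4155/12896*3/20 + 5957/38688*1/4 + 2857/19344*1/5 = 5957/38688 = pi_s_4  (ok)
  2477/12896*1/20 + 7121/38688*1/5 + 4155/12896*3/20 + 5957/38688*1/5 + 2857/19344*3/20 = 2857/19344 = pi_s_5  (ok)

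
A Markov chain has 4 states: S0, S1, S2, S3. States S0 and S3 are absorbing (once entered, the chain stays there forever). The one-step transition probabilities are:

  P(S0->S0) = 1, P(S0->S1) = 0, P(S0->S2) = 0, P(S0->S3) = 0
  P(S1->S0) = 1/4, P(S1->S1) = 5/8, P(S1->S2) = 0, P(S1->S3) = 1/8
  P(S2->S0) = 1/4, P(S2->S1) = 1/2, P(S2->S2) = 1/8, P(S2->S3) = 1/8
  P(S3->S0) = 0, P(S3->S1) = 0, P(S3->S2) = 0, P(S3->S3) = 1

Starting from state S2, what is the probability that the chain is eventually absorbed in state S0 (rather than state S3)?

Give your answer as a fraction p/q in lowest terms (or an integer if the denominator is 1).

Let a_i = P(absorbed in S0 | start in state i).
Boundary conditions: a_S0 = 1, a_S3 = 0.
For each transient state i, a_i = sum_j P(i->j) * a_j:
  a_S1 = 1/4*a_S0 + 5/8*a_S1 + 0*a_S2 + 1/8*a_S3
  a_S2 = 1/4*a_S0 + 1/2*a_S1 + 1/8*a_S2 + 1/8*a_S3

Substituting a_S0 = 1 and a_S3 = 0, rearrange to (I - Q) a = r where r[i] = P(i -> S0):
  [3/8, 0] . (a_S1, a_S2) = 1/4
  [-1/2, 7/8] . (a_S1, a_S2) = 1/4

Solving yields:
  a_S1 = 2/3
  a_S2 = 2/3

Starting state is S2, so the absorption probability is a_S2 = 2/3.

Answer: 2/3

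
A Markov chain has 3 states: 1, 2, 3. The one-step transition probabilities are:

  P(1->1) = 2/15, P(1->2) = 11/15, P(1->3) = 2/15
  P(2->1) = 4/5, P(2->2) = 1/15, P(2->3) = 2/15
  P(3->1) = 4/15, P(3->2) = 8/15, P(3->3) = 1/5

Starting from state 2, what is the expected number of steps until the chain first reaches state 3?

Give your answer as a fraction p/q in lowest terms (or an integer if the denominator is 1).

Answer: 15/2

Derivation:
Let h_i = expected steps to first reach 3 from state i.
Boundary: h_3 = 0.
First-step equations for the other states:
  h_1 = 1 + 2/15*h_1 + 11/15*h_2 + 2/15*h_3
  h_2 = 1 + 4/5*h_1 + 1/15*h_2 + 2/15*h_3

Substituting h_3 = 0 and rearranging gives the linear system (I - Q) h = 1:
  [13/15, -11/15] . (h_1, h_2) = 1
  [-4/5, 14/15] . (h_1, h_2) = 1

Solving yields:
  h_1 = 15/2
  h_2 = 15/2

Starting state is 2, so the expected hitting time is h_2 = 15/2.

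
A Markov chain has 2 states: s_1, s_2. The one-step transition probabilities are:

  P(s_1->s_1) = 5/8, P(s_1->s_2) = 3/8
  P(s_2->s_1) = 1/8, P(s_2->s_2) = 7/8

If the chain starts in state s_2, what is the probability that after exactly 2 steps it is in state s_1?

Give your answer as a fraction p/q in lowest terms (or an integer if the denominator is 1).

Answer: 3/16

Derivation:
Computing P^2 by repeated multiplication:
P^1 =
  s_1: [5/8, 3/8]
  s_2: [1/8, 7/8]
P^2 =
  s_1: [7/16, 9/16]
  s_2: [3/16, 13/16]

(P^2)[s_2 -> s_1] = 3/16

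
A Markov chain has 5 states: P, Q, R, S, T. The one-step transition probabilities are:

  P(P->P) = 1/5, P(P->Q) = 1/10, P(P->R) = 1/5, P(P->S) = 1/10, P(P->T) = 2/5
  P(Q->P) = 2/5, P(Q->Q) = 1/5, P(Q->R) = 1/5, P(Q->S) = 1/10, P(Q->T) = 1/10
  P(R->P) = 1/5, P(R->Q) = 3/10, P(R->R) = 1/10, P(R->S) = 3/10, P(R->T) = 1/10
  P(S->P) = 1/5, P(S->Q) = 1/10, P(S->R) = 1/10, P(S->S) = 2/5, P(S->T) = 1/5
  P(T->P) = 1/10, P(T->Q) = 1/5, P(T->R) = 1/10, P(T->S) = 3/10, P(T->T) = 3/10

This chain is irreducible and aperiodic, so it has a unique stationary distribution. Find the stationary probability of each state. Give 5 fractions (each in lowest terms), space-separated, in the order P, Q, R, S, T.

Answer: 1706/8121 1363/8121 373/2707 675/2707 636/2707

Derivation:
The stationary distribution satisfies pi = pi * P, i.e.:
  pi_P = 1/5*pi_P + 2/5*pi_Q + 1/5*pi_R + 1/5*pi_S + 1/10*pi_T
  pi_Q = 1/10*pi_P + 1/5*pi_Q + 3/10*pi_R + 1/10*pi_S + 1/5*pi_T
  pi_R = 1/5*pi_P + 1/5*pi_Q + 1/10*pi_R + 1/10*pi_S + 1/10*pi_T
  pi_S = 1/10*pi_P + 1/10*pi_Q + 3/10*pi_R + 2/5*pi_S + 3/10*pi_T
  pi_T = 2/5*pi_P + 1/10*pi_Q + 1/10*pi_R + 1/5*pi_S + 3/10*pi_T
with normalization: pi_P + pi_Q + pi_R + pi_S + pi_T = 1.

Using the first 4 balance equations plus normalization, the linear system A*pi = b is:
  [-4/5, 2/5, 1/5, 1/5, 1/10] . pi = 0
  [1/10, -4/5, 3/10, 1/10, 1/5] . pi = 0
  [1/5, 1/5, -9/10, 1/10, 1/10] . pi = 0
  [1/10, 1/10, 3/10, -3/5, 3/10] . pi = 0
  [1, 1, 1, 1, 1] . pi = 1

Solving yields:
  pi_P = 1706/8121
  pi_Q = 1363/8121
  pi_R = 373/2707
  pi_S = 675/2707
  pi_T = 636/2707

Verification (pi * P):
  1706/8121*1/5 + 1363/8121*2/5 + 373/2707*1/5 + 675/2707*1/5 + 636/2707*1/10 = 1706/8121 = pi_P  (ok)
  1706/8121*1/10 + 1363/8121*1/5 + 373/2707*3/10 + 675/2707*1/10 + 636/2707*1/5 = 1363/8121 = pi_Q  (ok)
  1706/8121*1/5 + 1363/8121*1/5 + 373/2707*1/10 + 675/2707*1/10 + 636/2707*1/10 = 373/2707 = pi_R  (ok)
  1706/8121*1/10 + 1363/8121*1/10 + 373/2707*3/10 + 675/2707*2/5 + 636/2707*3/10 = 675/2707 = pi_S  (ok)
  1706/8121*2/5 + 1363/8121*1/10 + 373/2707*1/10 + 675/2707*1/5 + 636/2707*3/10 = 636/2707 = pi_T  (ok)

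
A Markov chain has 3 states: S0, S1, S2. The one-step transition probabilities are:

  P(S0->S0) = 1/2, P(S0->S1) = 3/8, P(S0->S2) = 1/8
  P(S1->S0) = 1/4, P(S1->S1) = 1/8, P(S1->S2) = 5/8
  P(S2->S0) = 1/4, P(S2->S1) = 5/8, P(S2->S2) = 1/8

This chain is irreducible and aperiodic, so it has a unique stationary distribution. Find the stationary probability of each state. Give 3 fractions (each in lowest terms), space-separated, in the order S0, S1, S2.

The stationary distribution satisfies pi = pi * P, i.e.:
  pi_S0 = 1/2*pi_S0 + 1/4*pi_S1 + 1/4*pi_S2
  pi_S1 = 3/8*pi_S0 + 1/8*pi_S1 + 5/8*pi_S2
  pi_S2 = 1/8*pi_S0 + 5/8*pi_S1 + 1/8*pi_S2
with normalization: pi_S0 + pi_S1 + pi_S2 = 1.

Using the first 2 balance equations plus normalization, the linear system A*pi = b is:
  [-1/2, 1/4, 1/4] . pi = 0
  [3/8, -7/8, 5/8] . pi = 0
  [1, 1, 1] . pi = 1

Solving yields:
  pi_S0 = 1/3
  pi_S1 = 13/36
  pi_S2 = 11/36

Verification (pi * P):
  1/3*1/2 + 13/36*1/4 + 11/36*1/4 = 1/3 = pi_S0  (ok)
  1/3*3/8 + 13/36*1/8 + 11/36*5/8 = 13/36 = pi_S1  (ok)
  1/3*1/8 + 13/36*5/8 + 11/36*1/8 = 11/36 = pi_S2  (ok)

Answer: 1/3 13/36 11/36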